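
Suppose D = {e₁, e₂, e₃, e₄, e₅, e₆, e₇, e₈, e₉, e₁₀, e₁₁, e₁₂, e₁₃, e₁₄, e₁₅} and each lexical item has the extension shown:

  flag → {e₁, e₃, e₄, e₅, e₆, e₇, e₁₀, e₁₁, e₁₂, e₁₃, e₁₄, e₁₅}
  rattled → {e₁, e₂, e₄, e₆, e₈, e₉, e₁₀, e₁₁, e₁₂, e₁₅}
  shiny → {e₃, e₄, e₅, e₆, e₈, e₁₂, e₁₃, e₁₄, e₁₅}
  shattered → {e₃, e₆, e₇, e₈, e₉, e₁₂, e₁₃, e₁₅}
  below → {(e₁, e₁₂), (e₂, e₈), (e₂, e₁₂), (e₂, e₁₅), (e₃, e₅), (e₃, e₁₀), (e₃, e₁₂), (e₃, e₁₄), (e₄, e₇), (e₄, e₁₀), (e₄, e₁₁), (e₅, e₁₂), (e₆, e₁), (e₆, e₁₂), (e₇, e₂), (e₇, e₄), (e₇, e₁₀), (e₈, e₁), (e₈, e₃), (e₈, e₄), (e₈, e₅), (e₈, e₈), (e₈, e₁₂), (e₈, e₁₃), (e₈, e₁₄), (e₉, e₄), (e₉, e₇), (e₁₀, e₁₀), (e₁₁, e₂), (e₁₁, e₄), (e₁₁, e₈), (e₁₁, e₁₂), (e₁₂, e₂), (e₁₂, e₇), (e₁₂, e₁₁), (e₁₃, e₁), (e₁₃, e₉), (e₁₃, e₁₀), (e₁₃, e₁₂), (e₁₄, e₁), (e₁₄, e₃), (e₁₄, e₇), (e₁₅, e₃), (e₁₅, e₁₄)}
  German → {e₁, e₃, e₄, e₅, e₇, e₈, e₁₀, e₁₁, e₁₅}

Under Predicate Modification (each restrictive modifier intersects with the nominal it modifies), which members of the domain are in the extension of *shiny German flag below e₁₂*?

⟦below e₁₂⟧ = {x : ⟨x, e₁₂⟩ ∈ ⟦below⟧} = {e₁, e₂, e₃, e₅, e₆, e₈, e₁₁, e₁₃}
⟦flag⟧ = {e₁, e₃, e₄, e₅, e₆, e₇, e₁₀, e₁₁, e₁₂, e₁₃, e₁₄, e₁₅}
… ∩ ⟦below e₁₂⟧ = {e₁, e₃, e₄, e₅, e₆, e₇, e₁₀, e₁₁, e₁₂, e₁₃, e₁₄, e₁₅} ∩ {e₁, e₂, e₃, e₅, e₆, e₈, e₁₁, e₁₃} = {e₁, e₃, e₅, e₆, e₁₁, e₁₃}
… ∩ ⟦shiny⟧ = {e₁, e₃, e₅, e₆, e₁₁, e₁₃} ∩ {e₃, e₄, e₅, e₆, e₈, e₁₂, e₁₃, e₁₄, e₁₅} = {e₃, e₅, e₆, e₁₃}
… ∩ ⟦German⟧ = {e₃, e₅, e₆, e₁₃} ∩ {e₁, e₃, e₄, e₅, e₇, e₈, e₁₀, e₁₁, e₁₅} = {e₃, e₅}
So ⟦shiny German flag below e₁₂⟧ = {e₃, e₅}.

{e₃, e₅}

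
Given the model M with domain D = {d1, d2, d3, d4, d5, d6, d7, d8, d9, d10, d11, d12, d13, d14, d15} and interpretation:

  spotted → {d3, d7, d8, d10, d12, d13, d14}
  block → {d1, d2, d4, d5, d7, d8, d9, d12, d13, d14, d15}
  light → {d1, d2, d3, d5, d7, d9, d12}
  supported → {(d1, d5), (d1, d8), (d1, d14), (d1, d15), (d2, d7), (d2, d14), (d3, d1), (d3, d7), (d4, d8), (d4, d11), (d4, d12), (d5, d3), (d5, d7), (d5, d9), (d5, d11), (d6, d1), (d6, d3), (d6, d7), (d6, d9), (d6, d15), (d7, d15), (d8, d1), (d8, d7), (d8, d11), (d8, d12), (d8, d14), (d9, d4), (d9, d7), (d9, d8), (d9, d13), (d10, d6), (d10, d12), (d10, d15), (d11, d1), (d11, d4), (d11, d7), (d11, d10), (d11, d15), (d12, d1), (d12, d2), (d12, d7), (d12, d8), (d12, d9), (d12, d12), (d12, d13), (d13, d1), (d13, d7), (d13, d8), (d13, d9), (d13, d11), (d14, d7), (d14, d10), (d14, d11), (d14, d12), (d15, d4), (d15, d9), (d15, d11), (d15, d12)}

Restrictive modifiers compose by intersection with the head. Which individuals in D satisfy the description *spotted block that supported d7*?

⟦that supported d7⟧ = {x : ⟨x, d7⟩ ∈ ⟦supported⟧} = {d2, d3, d5, d6, d8, d9, d11, d12, d13, d14}
⟦block⟧ = {d1, d2, d4, d5, d7, d8, d9, d12, d13, d14, d15}
… ∩ ⟦that supported d7⟧ = {d1, d2, d4, d5, d7, d8, d9, d12, d13, d14, d15} ∩ {d2, d3, d5, d6, d8, d9, d11, d12, d13, d14} = {d2, d5, d8, d9, d12, d13, d14}
… ∩ ⟦spotted⟧ = {d2, d5, d8, d9, d12, d13, d14} ∩ {d3, d7, d8, d10, d12, d13, d14} = {d8, d12, d13, d14}
So ⟦spotted block that supported d7⟧ = {d8, d12, d13, d14}.

{d8, d12, d13, d14}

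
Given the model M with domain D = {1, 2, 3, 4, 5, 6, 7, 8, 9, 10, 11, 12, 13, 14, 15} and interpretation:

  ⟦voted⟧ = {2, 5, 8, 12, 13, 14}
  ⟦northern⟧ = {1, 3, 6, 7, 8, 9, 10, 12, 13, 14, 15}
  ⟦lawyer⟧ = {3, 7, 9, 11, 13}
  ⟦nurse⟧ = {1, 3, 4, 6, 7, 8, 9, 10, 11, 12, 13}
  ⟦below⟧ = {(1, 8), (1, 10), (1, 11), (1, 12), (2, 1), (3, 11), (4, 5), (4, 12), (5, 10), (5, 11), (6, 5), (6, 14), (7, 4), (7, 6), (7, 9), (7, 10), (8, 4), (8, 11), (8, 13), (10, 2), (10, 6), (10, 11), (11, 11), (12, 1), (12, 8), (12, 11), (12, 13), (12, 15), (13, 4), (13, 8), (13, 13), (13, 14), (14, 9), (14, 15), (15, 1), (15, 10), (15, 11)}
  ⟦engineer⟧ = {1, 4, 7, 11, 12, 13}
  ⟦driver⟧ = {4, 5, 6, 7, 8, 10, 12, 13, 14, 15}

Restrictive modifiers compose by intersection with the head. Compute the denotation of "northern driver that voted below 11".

{8, 12}

⟦that voted⟧ = ⟦voted⟧ = {2, 5, 8, 12, 13, 14}
⟦below 11⟧ = {x : ⟨x, 11⟩ ∈ ⟦below⟧} = {1, 3, 5, 8, 10, 11, 12, 15}
⟦driver⟧ = {4, 5, 6, 7, 8, 10, 12, 13, 14, 15}
… ∩ ⟦that voted⟧ = {4, 5, 6, 7, 8, 10, 12, 13, 14, 15} ∩ {2, 5, 8, 12, 13, 14} = {5, 8, 12, 13, 14}
… ∩ ⟦below 11⟧ = {5, 8, 12, 13, 14} ∩ {1, 3, 5, 8, 10, 11, 12, 15} = {5, 8, 12}
… ∩ ⟦northern⟧ = {5, 8, 12} ∩ {1, 3, 6, 7, 8, 9, 10, 12, 13, 14, 15} = {8, 12}
So ⟦northern driver that voted below 11⟧ = {8, 12}.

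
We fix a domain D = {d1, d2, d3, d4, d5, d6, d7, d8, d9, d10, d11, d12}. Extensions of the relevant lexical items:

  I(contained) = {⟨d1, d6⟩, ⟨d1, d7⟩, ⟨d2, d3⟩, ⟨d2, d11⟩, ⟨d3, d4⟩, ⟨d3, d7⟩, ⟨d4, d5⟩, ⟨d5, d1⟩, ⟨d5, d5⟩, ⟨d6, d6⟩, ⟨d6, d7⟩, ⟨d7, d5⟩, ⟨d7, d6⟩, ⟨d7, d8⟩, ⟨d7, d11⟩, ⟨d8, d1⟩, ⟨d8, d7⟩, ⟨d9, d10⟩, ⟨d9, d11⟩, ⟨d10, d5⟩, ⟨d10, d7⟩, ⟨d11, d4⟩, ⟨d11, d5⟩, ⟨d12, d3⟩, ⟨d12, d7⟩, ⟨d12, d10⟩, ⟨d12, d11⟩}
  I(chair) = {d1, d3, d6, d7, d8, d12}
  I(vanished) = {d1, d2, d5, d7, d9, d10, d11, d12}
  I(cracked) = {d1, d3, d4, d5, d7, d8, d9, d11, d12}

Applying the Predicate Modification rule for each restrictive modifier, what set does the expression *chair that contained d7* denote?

{d1, d3, d6, d8, d12}

⟦that contained d7⟧ = {x : ⟨x, d7⟩ ∈ ⟦contained⟧} = {d1, d3, d6, d8, d10, d12}
⟦chair⟧ = {d1, d3, d6, d7, d8, d12}
… ∩ ⟦that contained d7⟧ = {d1, d3, d6, d7, d8, d12} ∩ {d1, d3, d6, d8, d10, d12} = {d1, d3, d6, d8, d12}
So ⟦chair that contained d7⟧ = {d1, d3, d6, d8, d12}.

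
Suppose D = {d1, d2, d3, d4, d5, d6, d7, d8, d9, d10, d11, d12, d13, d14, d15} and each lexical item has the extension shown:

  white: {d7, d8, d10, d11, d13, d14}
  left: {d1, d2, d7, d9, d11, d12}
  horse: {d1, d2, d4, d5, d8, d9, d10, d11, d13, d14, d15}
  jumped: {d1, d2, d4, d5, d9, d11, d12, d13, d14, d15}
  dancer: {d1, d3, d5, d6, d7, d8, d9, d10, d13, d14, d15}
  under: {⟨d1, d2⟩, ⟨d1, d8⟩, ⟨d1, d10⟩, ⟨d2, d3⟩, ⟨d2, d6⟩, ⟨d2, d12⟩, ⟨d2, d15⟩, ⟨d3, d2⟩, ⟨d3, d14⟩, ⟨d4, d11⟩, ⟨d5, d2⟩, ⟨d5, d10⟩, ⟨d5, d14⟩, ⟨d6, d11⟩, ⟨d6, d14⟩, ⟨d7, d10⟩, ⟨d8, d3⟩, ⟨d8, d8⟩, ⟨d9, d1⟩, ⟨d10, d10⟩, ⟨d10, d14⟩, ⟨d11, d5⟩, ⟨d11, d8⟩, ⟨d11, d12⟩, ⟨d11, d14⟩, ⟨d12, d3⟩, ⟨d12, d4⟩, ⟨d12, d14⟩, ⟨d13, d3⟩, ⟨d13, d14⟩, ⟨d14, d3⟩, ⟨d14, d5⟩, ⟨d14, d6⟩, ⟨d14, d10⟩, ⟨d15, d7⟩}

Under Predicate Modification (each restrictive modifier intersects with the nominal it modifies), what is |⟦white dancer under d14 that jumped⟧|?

⟦under d14⟧ = {x : ⟨x, d14⟩ ∈ ⟦under⟧} = {d3, d5, d6, d10, d11, d12, d13}
⟦that jumped⟧ = ⟦jumped⟧ = {d1, d2, d4, d5, d9, d11, d12, d13, d14, d15}
⟦dancer⟧ = {d1, d3, d5, d6, d7, d8, d9, d10, d13, d14, d15}
… ∩ ⟦under d14⟧ = {d1, d3, d5, d6, d7, d8, d9, d10, d13, d14, d15} ∩ {d3, d5, d6, d10, d11, d12, d13} = {d3, d5, d6, d10, d13}
… ∩ ⟦that jumped⟧ = {d3, d5, d6, d10, d13} ∩ {d1, d2, d4, d5, d9, d11, d12, d13, d14, d15} = {d5, d13}
… ∩ ⟦white⟧ = {d5, d13} ∩ {d7, d8, d10, d11, d13, d14} = {d13}
⟦white dancer under d14 that jumped⟧ = {d13}, so the cardinality is 1.

1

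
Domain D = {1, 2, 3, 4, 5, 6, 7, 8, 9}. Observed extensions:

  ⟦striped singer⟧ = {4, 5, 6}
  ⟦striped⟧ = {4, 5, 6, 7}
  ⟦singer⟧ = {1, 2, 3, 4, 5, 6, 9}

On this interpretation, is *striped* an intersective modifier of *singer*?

yes

⟦striped⟧ ∩ ⟦singer⟧ = {4, 5, 6, 7} ∩ {1, 2, 3, 4, 5, 6, 9} = {4, 5, 6}
Observed ⟦striped singer⟧ = {4, 5, 6}.
These coincide, so the modifier is intersective here.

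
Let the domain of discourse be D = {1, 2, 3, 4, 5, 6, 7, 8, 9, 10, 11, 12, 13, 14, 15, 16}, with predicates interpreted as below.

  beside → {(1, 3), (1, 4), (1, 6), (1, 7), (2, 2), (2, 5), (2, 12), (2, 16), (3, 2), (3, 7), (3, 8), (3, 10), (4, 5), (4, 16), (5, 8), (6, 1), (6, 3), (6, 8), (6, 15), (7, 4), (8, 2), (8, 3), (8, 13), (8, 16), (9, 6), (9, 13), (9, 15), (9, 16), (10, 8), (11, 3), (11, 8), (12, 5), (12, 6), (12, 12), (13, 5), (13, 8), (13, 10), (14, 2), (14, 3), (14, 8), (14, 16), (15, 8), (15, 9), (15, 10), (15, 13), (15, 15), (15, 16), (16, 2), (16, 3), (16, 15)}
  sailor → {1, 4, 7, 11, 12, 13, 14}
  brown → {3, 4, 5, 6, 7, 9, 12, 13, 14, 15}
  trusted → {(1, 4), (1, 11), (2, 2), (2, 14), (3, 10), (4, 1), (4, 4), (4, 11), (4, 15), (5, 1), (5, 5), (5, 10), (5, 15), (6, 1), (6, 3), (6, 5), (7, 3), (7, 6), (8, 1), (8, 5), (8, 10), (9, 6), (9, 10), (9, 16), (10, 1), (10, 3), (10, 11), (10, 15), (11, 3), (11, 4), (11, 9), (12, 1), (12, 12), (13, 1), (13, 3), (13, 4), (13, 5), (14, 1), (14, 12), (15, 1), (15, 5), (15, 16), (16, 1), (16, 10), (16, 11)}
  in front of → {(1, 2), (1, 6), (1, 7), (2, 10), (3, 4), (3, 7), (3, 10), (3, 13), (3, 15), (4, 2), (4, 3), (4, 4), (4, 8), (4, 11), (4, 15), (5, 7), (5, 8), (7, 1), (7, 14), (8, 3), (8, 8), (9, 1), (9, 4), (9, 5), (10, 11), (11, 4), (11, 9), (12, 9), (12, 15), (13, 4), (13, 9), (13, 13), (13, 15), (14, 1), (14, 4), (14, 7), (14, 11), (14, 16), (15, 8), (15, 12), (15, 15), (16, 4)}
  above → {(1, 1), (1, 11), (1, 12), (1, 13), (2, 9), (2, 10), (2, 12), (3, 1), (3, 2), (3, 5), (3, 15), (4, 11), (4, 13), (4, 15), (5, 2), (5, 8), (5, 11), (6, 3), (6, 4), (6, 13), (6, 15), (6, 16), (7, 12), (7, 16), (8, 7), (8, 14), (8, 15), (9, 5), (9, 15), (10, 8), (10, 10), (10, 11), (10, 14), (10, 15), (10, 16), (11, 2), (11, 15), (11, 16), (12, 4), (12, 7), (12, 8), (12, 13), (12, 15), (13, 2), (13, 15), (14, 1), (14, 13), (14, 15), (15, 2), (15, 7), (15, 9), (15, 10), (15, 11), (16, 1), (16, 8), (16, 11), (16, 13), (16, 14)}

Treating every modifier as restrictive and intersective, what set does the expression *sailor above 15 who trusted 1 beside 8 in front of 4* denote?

{13, 14}

⟦above 15⟧ = {x : ⟨x, 15⟩ ∈ ⟦above⟧} = {3, 4, 6, 8, 9, 10, 11, 12, 13, 14}
⟦who trusted 1⟧ = {x : ⟨x, 1⟩ ∈ ⟦trusted⟧} = {4, 5, 6, 8, 10, 12, 13, 14, 15, 16}
⟦beside 8⟧ = {x : ⟨x, 8⟩ ∈ ⟦beside⟧} = {3, 5, 6, 10, 11, 13, 14, 15}
⟦in front of 4⟧ = {x : ⟨x, 4⟩ ∈ ⟦in front of⟧} = {3, 4, 9, 11, 13, 14, 16}
⟦sailor⟧ = {1, 4, 7, 11, 12, 13, 14}
… ∩ ⟦above 15⟧ = {1, 4, 7, 11, 12, 13, 14} ∩ {3, 4, 6, 8, 9, 10, 11, 12, 13, 14} = {4, 11, 12, 13, 14}
… ∩ ⟦who trusted 1⟧ = {4, 11, 12, 13, 14} ∩ {4, 5, 6, 8, 10, 12, 13, 14, 15, 16} = {4, 12, 13, 14}
… ∩ ⟦beside 8⟧ = {4, 12, 13, 14} ∩ {3, 5, 6, 10, 11, 13, 14, 15} = {13, 14}
… ∩ ⟦in front of 4⟧ = {13, 14} ∩ {3, 4, 9, 11, 13, 14, 16} = {13, 14}
So ⟦sailor above 15 who trusted 1 beside 8 in front of 4⟧ = {13, 14}.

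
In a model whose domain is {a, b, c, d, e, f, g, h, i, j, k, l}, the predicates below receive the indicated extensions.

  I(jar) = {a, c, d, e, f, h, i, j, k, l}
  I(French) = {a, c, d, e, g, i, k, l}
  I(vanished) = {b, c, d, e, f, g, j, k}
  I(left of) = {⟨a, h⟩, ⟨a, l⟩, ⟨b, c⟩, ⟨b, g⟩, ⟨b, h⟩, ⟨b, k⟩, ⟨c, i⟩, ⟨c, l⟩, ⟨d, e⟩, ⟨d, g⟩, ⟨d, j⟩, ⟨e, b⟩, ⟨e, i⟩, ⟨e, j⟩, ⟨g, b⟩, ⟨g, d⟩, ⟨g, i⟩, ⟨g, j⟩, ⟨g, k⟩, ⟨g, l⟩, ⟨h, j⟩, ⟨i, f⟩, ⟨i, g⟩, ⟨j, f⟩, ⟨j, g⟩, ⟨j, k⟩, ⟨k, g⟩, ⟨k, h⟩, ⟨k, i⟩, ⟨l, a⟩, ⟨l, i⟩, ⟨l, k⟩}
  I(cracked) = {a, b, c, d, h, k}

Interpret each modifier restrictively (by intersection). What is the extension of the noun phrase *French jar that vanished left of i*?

{c, e, k}

⟦that vanished⟧ = ⟦vanished⟧ = {b, c, d, e, f, g, j, k}
⟦left of i⟧ = {x : ⟨x, i⟩ ∈ ⟦left of⟧} = {c, e, g, k, l}
⟦jar⟧ = {a, c, d, e, f, h, i, j, k, l}
… ∩ ⟦that vanished⟧ = {a, c, d, e, f, h, i, j, k, l} ∩ {b, c, d, e, f, g, j, k} = {c, d, e, f, j, k}
… ∩ ⟦left of i⟧ = {c, d, e, f, j, k} ∩ {c, e, g, k, l} = {c, e, k}
… ∩ ⟦French⟧ = {c, e, k} ∩ {a, c, d, e, g, i, k, l} = {c, e, k}
So ⟦French jar that vanished left of i⟧ = {c, e, k}.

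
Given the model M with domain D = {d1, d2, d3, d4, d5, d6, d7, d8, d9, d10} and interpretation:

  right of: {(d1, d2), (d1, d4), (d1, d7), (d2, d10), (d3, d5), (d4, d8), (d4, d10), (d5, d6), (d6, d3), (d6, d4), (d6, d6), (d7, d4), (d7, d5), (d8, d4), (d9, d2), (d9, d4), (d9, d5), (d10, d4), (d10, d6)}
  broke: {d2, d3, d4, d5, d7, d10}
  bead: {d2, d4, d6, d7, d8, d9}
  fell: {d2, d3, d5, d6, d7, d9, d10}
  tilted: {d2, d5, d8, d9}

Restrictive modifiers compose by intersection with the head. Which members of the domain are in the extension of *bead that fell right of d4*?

{d6, d7, d9}

⟦that fell⟧ = ⟦fell⟧ = {d2, d3, d5, d6, d7, d9, d10}
⟦right of d4⟧ = {x : ⟨x, d4⟩ ∈ ⟦right of⟧} = {d1, d6, d7, d8, d9, d10}
⟦bead⟧ = {d2, d4, d6, d7, d8, d9}
… ∩ ⟦that fell⟧ = {d2, d4, d6, d7, d8, d9} ∩ {d2, d3, d5, d6, d7, d9, d10} = {d2, d6, d7, d9}
… ∩ ⟦right of d4⟧ = {d2, d6, d7, d9} ∩ {d1, d6, d7, d8, d9, d10} = {d6, d7, d9}
So ⟦bead that fell right of d4⟧ = {d6, d7, d9}.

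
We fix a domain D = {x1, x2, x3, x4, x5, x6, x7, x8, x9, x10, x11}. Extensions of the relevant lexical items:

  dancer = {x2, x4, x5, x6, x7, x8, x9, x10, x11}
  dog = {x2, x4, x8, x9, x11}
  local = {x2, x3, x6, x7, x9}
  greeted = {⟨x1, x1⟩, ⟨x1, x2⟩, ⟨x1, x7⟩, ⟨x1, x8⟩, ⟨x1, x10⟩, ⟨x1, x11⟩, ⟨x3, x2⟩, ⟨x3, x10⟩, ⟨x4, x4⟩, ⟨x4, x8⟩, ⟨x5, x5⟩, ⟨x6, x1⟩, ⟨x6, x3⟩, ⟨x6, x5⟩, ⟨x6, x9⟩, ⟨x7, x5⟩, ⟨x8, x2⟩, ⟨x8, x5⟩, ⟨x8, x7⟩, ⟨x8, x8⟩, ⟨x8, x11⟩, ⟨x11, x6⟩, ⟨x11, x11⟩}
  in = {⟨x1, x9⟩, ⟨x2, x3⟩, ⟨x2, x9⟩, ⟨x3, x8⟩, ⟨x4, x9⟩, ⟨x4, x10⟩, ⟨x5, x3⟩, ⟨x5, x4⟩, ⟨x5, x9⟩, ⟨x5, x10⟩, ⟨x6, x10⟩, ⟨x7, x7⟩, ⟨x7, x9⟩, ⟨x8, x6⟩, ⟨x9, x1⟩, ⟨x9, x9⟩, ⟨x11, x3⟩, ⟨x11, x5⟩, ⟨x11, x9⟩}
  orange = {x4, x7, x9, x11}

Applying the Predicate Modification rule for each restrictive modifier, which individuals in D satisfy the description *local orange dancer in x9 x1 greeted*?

⟦in x9⟧ = {x : ⟨x, x9⟩ ∈ ⟦in⟧} = {x1, x2, x4, x5, x7, x9, x11}
⟦x1 greeted⟧ = {x : ⟨x1, x⟩ ∈ ⟦greeted⟧} = {x1, x2, x7, x8, x10, x11}
⟦dancer⟧ = {x2, x4, x5, x6, x7, x8, x9, x10, x11}
… ∩ ⟦in x9⟧ = {x2, x4, x5, x6, x7, x8, x9, x10, x11} ∩ {x1, x2, x4, x5, x7, x9, x11} = {x2, x4, x5, x7, x9, x11}
… ∩ ⟦x1 greeted⟧ = {x2, x4, x5, x7, x9, x11} ∩ {x1, x2, x7, x8, x10, x11} = {x2, x7, x11}
… ∩ ⟦local⟧ = {x2, x7, x11} ∩ {x2, x3, x6, x7, x9} = {x2, x7}
… ∩ ⟦orange⟧ = {x2, x7} ∩ {x4, x7, x9, x11} = {x7}
So ⟦local orange dancer in x9 x1 greeted⟧ = {x7}.

{x7}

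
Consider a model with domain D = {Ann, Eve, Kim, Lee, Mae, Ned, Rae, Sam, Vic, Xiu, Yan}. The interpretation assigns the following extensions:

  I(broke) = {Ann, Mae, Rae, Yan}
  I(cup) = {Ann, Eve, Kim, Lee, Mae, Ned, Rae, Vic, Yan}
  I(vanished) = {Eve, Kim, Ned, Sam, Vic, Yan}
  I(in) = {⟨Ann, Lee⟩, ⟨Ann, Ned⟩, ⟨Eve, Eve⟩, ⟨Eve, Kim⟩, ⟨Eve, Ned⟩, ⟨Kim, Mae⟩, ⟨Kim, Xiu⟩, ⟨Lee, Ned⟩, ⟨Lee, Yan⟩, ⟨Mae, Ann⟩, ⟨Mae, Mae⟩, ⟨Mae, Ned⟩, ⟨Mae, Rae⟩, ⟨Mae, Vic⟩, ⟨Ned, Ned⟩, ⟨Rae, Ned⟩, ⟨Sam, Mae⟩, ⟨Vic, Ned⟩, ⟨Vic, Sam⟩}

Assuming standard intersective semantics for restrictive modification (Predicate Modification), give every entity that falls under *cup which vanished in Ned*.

{Eve, Ned, Vic}

⟦which vanished⟧ = ⟦vanished⟧ = {Eve, Kim, Ned, Sam, Vic, Yan}
⟦in Ned⟧ = {x : ⟨x, Ned⟩ ∈ ⟦in⟧} = {Ann, Eve, Lee, Mae, Ned, Rae, Vic}
⟦cup⟧ = {Ann, Eve, Kim, Lee, Mae, Ned, Rae, Vic, Yan}
… ∩ ⟦which vanished⟧ = {Ann, Eve, Kim, Lee, Mae, Ned, Rae, Vic, Yan} ∩ {Eve, Kim, Ned, Sam, Vic, Yan} = {Eve, Kim, Ned, Vic, Yan}
… ∩ ⟦in Ned⟧ = {Eve, Kim, Ned, Vic, Yan} ∩ {Ann, Eve, Lee, Mae, Ned, Rae, Vic} = {Eve, Ned, Vic}
So ⟦cup which vanished in Ned⟧ = {Eve, Ned, Vic}.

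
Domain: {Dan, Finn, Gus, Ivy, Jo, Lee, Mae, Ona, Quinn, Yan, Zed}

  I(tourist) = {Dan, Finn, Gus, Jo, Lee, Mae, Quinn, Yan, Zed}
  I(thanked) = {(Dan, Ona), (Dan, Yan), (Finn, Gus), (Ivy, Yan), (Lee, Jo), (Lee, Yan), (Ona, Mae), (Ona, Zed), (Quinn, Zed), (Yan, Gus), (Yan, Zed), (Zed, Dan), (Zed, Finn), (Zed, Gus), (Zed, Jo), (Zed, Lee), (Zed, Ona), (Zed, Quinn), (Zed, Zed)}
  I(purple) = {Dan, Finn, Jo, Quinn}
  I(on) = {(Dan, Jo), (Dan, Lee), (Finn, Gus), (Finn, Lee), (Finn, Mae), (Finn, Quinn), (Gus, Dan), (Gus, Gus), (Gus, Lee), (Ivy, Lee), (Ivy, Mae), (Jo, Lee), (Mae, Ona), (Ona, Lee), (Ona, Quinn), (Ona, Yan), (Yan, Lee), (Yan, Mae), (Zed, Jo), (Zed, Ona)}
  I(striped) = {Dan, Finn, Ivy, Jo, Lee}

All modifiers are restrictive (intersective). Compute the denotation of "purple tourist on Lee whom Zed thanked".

{Dan, Finn, Jo}

⟦on Lee⟧ = {x : ⟨x, Lee⟩ ∈ ⟦on⟧} = {Dan, Finn, Gus, Ivy, Jo, Ona, Yan}
⟦whom Zed thanked⟧ = {x : ⟨Zed, x⟩ ∈ ⟦thanked⟧} = {Dan, Finn, Gus, Jo, Lee, Ona, Quinn, Zed}
⟦tourist⟧ = {Dan, Finn, Gus, Jo, Lee, Mae, Quinn, Yan, Zed}
… ∩ ⟦on Lee⟧ = {Dan, Finn, Gus, Jo, Lee, Mae, Quinn, Yan, Zed} ∩ {Dan, Finn, Gus, Ivy, Jo, Ona, Yan} = {Dan, Finn, Gus, Jo, Yan}
… ∩ ⟦whom Zed thanked⟧ = {Dan, Finn, Gus, Jo, Yan} ∩ {Dan, Finn, Gus, Jo, Lee, Ona, Quinn, Zed} = {Dan, Finn, Gus, Jo}
… ∩ ⟦purple⟧ = {Dan, Finn, Gus, Jo} ∩ {Dan, Finn, Jo, Quinn} = {Dan, Finn, Jo}
So ⟦purple tourist on Lee whom Zed thanked⟧ = {Dan, Finn, Jo}.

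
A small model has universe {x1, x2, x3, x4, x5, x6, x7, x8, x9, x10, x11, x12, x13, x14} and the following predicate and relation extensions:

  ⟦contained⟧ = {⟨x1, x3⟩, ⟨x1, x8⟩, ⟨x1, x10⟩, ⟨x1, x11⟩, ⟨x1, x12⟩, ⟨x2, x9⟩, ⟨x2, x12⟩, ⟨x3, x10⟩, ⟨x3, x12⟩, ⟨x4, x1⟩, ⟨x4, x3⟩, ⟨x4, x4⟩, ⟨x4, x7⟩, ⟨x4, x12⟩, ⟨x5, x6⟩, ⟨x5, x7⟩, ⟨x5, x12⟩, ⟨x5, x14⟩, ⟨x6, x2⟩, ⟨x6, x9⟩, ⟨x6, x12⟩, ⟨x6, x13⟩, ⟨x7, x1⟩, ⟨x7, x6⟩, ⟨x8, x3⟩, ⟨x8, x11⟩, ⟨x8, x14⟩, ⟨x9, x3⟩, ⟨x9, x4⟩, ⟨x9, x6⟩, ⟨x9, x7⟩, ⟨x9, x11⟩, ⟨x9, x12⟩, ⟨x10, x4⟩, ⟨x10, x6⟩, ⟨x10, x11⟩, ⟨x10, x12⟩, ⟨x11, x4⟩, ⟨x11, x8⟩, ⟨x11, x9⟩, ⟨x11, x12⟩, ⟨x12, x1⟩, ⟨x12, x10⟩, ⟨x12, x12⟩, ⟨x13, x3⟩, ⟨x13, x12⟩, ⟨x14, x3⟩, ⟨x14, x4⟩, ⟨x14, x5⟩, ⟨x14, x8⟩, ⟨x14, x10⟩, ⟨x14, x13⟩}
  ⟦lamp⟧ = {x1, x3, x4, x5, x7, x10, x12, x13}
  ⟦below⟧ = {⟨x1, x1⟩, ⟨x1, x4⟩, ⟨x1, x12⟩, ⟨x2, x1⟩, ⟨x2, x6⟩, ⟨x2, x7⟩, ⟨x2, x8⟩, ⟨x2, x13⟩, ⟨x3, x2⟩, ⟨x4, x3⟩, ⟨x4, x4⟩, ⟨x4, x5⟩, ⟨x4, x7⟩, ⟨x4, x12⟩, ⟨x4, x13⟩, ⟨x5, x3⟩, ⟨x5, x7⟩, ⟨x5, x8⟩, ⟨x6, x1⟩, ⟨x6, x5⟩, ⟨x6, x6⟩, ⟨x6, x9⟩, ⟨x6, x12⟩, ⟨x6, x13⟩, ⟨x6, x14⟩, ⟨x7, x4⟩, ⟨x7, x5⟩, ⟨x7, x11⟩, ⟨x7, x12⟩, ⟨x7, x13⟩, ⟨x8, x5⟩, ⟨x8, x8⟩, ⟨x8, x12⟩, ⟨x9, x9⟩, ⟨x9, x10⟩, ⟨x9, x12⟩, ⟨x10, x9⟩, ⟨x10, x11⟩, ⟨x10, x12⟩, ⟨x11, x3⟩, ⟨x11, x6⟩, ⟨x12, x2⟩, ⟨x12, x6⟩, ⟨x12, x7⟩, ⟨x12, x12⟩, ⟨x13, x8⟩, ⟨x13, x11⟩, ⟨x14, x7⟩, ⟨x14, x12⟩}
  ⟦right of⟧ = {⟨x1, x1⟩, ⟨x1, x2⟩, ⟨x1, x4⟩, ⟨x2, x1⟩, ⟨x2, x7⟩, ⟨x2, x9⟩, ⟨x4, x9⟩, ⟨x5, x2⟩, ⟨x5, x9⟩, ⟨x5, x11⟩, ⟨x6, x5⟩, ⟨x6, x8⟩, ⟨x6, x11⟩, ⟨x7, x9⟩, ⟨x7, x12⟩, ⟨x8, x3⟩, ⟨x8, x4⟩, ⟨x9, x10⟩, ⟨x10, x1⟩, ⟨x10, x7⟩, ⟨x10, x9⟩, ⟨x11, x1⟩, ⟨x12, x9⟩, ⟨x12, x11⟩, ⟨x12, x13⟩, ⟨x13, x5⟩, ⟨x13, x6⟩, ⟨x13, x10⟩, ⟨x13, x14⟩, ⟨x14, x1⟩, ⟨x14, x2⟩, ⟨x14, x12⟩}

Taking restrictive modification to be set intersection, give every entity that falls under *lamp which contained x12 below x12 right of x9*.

⟦which contained x12⟧ = {x : ⟨x, x12⟩ ∈ ⟦contained⟧} = {x1, x2, x3, x4, x5, x6, x9, x10, x11, x12, x13}
⟦below x12⟧ = {x : ⟨x, x12⟩ ∈ ⟦below⟧} = {x1, x4, x6, x7, x8, x9, x10, x12, x14}
⟦right of x9⟧ = {x : ⟨x, x9⟩ ∈ ⟦right of⟧} = {x2, x4, x5, x7, x10, x12}
⟦lamp⟧ = {x1, x3, x4, x5, x7, x10, x12, x13}
… ∩ ⟦which contained x12⟧ = {x1, x3, x4, x5, x7, x10, x12, x13} ∩ {x1, x2, x3, x4, x5, x6, x9, x10, x11, x12, x13} = {x1, x3, x4, x5, x10, x12, x13}
… ∩ ⟦below x12⟧ = {x1, x3, x4, x5, x10, x12, x13} ∩ {x1, x4, x6, x7, x8, x9, x10, x12, x14} = {x1, x4, x10, x12}
… ∩ ⟦right of x9⟧ = {x1, x4, x10, x12} ∩ {x2, x4, x5, x7, x10, x12} = {x4, x10, x12}
So ⟦lamp which contained x12 below x12 right of x9⟧ = {x4, x10, x12}.

{x4, x10, x12}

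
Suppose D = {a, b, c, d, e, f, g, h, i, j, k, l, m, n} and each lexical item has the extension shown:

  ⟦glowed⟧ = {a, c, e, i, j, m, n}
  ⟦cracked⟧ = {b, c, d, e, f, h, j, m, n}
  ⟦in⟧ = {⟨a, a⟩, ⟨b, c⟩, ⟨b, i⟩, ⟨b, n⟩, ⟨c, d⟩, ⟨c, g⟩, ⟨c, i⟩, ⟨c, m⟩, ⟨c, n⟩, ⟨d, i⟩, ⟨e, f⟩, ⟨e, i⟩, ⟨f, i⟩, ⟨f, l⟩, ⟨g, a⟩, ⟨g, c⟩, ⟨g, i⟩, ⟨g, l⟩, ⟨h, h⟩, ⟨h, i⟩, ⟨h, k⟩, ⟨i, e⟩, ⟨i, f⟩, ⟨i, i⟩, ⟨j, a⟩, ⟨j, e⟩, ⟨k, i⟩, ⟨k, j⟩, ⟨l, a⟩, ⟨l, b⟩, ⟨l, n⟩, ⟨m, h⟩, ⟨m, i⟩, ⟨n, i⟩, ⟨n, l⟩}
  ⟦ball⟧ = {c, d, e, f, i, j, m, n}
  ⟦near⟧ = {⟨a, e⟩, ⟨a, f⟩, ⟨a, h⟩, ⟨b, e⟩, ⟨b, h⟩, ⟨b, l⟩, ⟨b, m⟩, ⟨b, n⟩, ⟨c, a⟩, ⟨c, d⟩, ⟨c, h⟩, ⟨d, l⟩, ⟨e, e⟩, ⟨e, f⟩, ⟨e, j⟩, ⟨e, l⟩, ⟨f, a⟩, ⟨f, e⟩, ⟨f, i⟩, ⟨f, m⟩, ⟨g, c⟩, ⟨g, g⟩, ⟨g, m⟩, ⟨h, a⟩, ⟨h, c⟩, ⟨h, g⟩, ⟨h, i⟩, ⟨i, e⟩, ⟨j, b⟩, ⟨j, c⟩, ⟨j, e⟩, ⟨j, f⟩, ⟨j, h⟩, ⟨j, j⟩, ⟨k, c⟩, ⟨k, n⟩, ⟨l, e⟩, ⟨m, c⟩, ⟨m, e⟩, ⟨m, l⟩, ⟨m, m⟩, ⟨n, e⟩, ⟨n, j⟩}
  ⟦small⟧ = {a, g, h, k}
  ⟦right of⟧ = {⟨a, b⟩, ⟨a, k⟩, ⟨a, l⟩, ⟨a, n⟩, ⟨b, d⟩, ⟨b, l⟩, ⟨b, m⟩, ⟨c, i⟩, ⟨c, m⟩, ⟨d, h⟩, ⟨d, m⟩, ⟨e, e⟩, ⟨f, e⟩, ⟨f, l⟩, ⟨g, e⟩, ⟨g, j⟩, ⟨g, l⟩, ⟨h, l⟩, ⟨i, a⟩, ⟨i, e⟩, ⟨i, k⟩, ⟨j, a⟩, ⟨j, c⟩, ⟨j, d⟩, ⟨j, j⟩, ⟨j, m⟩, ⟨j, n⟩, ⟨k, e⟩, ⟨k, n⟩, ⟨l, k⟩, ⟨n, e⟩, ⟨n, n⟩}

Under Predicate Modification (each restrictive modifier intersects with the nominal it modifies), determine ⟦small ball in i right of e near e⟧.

⟦in i⟧ = {x : ⟨x, i⟩ ∈ ⟦in⟧} = {b, c, d, e, f, g, h, i, k, m, n}
⟦right of e⟧ = {x : ⟨x, e⟩ ∈ ⟦right of⟧} = {e, f, g, i, k, n}
⟦near e⟧ = {x : ⟨x, e⟩ ∈ ⟦near⟧} = {a, b, e, f, i, j, l, m, n}
⟦ball⟧ = {c, d, e, f, i, j, m, n}
… ∩ ⟦in i⟧ = {c, d, e, f, i, j, m, n} ∩ {b, c, d, e, f, g, h, i, k, m, n} = {c, d, e, f, i, m, n}
… ∩ ⟦right of e⟧ = {c, d, e, f, i, m, n} ∩ {e, f, g, i, k, n} = {e, f, i, n}
… ∩ ⟦near e⟧ = {e, f, i, n} ∩ {a, b, e, f, i, j, l, m, n} = {e, f, i, n}
… ∩ ⟦small⟧ = {e, f, i, n} ∩ {a, g, h, k} = ∅
So ⟦small ball in i right of e near e⟧ = { }.

{ }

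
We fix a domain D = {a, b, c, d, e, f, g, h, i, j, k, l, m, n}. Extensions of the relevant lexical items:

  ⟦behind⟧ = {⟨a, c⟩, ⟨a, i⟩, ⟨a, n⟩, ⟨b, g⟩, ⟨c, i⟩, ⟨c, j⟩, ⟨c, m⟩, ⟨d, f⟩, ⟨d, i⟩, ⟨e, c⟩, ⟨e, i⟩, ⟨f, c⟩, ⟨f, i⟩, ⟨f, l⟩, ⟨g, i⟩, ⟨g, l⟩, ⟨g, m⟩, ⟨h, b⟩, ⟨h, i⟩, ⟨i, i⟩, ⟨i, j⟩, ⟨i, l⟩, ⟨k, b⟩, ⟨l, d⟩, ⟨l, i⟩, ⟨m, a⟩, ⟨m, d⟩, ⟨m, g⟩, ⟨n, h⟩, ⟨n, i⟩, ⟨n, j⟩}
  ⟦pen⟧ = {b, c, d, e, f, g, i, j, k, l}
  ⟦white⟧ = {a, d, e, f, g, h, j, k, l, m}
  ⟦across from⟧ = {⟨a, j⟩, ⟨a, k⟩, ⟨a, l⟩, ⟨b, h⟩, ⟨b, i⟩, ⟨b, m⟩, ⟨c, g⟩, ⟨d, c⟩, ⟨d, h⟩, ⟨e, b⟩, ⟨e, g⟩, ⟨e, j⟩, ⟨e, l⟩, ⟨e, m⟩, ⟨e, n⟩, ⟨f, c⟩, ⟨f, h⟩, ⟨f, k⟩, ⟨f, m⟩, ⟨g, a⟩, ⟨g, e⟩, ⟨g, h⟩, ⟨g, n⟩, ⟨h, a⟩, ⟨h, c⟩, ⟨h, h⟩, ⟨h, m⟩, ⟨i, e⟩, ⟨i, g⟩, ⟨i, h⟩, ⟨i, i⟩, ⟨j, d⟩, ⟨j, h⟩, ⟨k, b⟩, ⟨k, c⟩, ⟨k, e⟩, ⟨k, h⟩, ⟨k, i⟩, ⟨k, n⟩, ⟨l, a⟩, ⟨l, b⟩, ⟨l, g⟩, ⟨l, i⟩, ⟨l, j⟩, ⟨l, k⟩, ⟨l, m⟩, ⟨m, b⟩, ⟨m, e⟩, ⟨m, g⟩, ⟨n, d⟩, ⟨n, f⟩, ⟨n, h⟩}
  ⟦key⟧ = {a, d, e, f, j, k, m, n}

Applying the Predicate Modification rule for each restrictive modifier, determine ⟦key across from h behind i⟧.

⟦across from h⟧ = {x : ⟨x, h⟩ ∈ ⟦across from⟧} = {b, d, f, g, h, i, j, k, n}
⟦behind i⟧ = {x : ⟨x, i⟩ ∈ ⟦behind⟧} = {a, c, d, e, f, g, h, i, l, n}
⟦key⟧ = {a, d, e, f, j, k, m, n}
… ∩ ⟦across from h⟧ = {a, d, e, f, j, k, m, n} ∩ {b, d, f, g, h, i, j, k, n} = {d, f, j, k, n}
… ∩ ⟦behind i⟧ = {d, f, j, k, n} ∩ {a, c, d, e, f, g, h, i, l, n} = {d, f, n}
So ⟦key across from h behind i⟧ = {d, f, n}.

{d, f, n}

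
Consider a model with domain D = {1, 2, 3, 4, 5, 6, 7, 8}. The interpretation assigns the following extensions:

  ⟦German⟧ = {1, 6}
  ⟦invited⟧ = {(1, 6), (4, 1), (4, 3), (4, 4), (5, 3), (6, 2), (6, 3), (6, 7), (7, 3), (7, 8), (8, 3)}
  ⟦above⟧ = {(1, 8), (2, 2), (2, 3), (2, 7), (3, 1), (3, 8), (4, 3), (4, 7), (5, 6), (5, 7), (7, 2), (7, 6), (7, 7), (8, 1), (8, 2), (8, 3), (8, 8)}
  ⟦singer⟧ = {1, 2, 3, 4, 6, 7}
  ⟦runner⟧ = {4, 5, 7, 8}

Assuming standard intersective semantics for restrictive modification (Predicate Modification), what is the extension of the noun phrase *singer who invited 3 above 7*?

{4, 7}

⟦who invited 3⟧ = {x : ⟨x, 3⟩ ∈ ⟦invited⟧} = {4, 5, 6, 7, 8}
⟦above 7⟧ = {x : ⟨x, 7⟩ ∈ ⟦above⟧} = {2, 4, 5, 7}
⟦singer⟧ = {1, 2, 3, 4, 6, 7}
… ∩ ⟦who invited 3⟧ = {1, 2, 3, 4, 6, 7} ∩ {4, 5, 6, 7, 8} = {4, 6, 7}
… ∩ ⟦above 7⟧ = {4, 6, 7} ∩ {2, 4, 5, 7} = {4, 7}
So ⟦singer who invited 3 above 7⟧ = {4, 7}.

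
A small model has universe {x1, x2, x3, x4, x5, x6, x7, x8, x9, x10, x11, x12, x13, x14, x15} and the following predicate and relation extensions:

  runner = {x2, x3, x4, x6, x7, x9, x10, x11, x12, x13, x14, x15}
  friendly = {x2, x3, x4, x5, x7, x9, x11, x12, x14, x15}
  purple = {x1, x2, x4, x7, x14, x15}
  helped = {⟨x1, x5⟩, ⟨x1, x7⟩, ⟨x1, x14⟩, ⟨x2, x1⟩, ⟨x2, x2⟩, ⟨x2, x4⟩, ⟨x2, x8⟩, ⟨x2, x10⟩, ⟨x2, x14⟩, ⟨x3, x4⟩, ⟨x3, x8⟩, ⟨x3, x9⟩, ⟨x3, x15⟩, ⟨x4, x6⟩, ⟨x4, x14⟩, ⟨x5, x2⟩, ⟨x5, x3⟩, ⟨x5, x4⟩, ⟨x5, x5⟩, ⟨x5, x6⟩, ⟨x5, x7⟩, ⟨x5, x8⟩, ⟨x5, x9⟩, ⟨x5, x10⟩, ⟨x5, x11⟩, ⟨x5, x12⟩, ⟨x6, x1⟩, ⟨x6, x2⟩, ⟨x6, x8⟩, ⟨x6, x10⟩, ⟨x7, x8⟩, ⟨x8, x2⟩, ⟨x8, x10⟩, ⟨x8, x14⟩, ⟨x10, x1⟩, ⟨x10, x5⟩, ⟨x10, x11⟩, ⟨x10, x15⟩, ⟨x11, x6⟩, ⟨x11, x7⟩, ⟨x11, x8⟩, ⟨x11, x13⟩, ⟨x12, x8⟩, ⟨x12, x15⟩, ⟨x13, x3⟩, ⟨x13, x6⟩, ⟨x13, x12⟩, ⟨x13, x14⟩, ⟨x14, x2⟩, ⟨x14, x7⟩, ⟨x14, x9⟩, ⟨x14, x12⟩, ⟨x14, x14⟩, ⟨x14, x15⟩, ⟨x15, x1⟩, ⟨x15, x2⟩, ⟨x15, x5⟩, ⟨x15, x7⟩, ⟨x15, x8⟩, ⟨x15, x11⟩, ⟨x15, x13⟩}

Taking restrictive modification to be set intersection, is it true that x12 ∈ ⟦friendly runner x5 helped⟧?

yes

⟦x5 helped⟧ = {x : ⟨x5, x⟩ ∈ ⟦helped⟧} = {x2, x3, x4, x5, x6, x7, x8, x9, x10, x11, x12}
⟦runner⟧ = {x2, x3, x4, x6, x7, x9, x10, x11, x12, x13, x14, x15}
… ∩ ⟦x5 helped⟧ = {x2, x3, x4, x6, x7, x9, x10, x11, x12, x13, x14, x15} ∩ {x2, x3, x4, x5, x6, x7, x8, x9, x10, x11, x12} = {x2, x3, x4, x6, x7, x9, x10, x11, x12}
… ∩ ⟦friendly⟧ = {x2, x3, x4, x6, x7, x9, x10, x11, x12} ∩ {x2, x3, x4, x5, x7, x9, x11, x12, x14, x15} = {x2, x3, x4, x7, x9, x11, x12}
⟦friendly runner x5 helped⟧ = {x2, x3, x4, x7, x9, x11, x12}; x12 ∈ this set.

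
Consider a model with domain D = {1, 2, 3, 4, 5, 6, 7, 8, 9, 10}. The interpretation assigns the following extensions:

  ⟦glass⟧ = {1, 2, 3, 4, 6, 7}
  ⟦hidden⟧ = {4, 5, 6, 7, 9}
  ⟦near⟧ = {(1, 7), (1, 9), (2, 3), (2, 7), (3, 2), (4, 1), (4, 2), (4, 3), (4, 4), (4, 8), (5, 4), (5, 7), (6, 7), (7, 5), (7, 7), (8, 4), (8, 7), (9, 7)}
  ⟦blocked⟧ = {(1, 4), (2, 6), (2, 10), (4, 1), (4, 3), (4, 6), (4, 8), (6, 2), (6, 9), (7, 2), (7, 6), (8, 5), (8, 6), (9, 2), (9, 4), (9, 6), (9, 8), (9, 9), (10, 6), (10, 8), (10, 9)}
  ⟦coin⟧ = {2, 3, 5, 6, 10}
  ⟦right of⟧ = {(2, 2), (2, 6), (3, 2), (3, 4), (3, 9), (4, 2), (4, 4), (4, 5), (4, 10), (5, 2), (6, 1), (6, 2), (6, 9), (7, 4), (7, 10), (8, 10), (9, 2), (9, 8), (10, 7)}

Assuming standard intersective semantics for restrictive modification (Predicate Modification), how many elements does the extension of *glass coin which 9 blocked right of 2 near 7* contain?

⟦which 9 blocked⟧ = {x : ⟨9, x⟩ ∈ ⟦blocked⟧} = {2, 4, 6, 8, 9}
⟦right of 2⟧ = {x : ⟨x, 2⟩ ∈ ⟦right of⟧} = {2, 3, 4, 5, 6, 9}
⟦near 7⟧ = {x : ⟨x, 7⟩ ∈ ⟦near⟧} = {1, 2, 5, 6, 7, 8, 9}
⟦coin⟧ = {2, 3, 5, 6, 10}
… ∩ ⟦which 9 blocked⟧ = {2, 3, 5, 6, 10} ∩ {2, 4, 6, 8, 9} = {2, 6}
… ∩ ⟦right of 2⟧ = {2, 6} ∩ {2, 3, 4, 5, 6, 9} = {2, 6}
… ∩ ⟦near 7⟧ = {2, 6} ∩ {1, 2, 5, 6, 7, 8, 9} = {2, 6}
… ∩ ⟦glass⟧ = {2, 6} ∩ {1, 2, 3, 4, 6, 7} = {2, 6}
⟦glass coin which 9 blocked right of 2 near 7⟧ = {2, 6}, so the cardinality is 2.

2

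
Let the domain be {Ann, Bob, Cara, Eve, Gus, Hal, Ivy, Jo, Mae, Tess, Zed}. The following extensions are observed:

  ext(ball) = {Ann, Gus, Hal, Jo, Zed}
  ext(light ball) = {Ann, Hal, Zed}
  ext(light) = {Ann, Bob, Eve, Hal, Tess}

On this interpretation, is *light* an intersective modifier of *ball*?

no

⟦light⟧ ∩ ⟦ball⟧ = {Ann, Bob, Eve, Hal, Tess} ∩ {Ann, Gus, Hal, Jo, Zed} = {Ann, Hal}
Observed ⟦light ball⟧ = {Ann, Hal, Zed}.
These differ, so the modifier is not intersective in this model.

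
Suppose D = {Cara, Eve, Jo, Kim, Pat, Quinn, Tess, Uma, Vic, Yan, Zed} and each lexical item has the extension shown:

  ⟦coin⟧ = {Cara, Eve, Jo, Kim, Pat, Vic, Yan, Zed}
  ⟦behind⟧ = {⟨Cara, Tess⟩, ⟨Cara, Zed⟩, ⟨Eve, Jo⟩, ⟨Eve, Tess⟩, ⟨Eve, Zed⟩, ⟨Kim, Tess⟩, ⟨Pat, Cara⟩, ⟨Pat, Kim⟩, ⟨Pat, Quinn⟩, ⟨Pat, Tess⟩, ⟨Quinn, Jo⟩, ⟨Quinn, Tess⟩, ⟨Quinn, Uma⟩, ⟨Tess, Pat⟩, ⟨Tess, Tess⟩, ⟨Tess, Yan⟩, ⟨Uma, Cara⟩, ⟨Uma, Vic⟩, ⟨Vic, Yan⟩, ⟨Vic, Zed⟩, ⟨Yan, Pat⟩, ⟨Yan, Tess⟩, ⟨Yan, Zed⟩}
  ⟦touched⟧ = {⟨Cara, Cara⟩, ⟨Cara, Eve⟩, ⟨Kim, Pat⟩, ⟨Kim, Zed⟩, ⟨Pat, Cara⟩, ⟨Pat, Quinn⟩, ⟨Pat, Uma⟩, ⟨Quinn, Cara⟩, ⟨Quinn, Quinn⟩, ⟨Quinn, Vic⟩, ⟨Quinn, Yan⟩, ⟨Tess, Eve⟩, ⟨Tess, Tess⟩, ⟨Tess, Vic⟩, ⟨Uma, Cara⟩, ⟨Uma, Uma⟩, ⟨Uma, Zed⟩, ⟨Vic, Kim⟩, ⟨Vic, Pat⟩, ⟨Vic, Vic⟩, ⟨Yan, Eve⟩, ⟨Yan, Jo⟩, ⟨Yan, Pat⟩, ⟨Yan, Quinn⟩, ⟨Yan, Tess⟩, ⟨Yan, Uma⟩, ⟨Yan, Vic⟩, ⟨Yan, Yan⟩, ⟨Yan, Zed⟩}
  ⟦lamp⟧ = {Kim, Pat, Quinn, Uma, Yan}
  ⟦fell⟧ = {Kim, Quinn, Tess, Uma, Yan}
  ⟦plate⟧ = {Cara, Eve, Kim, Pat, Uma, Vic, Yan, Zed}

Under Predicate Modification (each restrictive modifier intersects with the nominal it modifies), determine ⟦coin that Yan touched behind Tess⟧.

{Eve, Pat, Yan}

⟦that Yan touched⟧ = {x : ⟨Yan, x⟩ ∈ ⟦touched⟧} = {Eve, Jo, Pat, Quinn, Tess, Uma, Vic, Yan, Zed}
⟦behind Tess⟧ = {x : ⟨x, Tess⟩ ∈ ⟦behind⟧} = {Cara, Eve, Kim, Pat, Quinn, Tess, Yan}
⟦coin⟧ = {Cara, Eve, Jo, Kim, Pat, Vic, Yan, Zed}
… ∩ ⟦that Yan touched⟧ = {Cara, Eve, Jo, Kim, Pat, Vic, Yan, Zed} ∩ {Eve, Jo, Pat, Quinn, Tess, Uma, Vic, Yan, Zed} = {Eve, Jo, Pat, Vic, Yan, Zed}
… ∩ ⟦behind Tess⟧ = {Eve, Jo, Pat, Vic, Yan, Zed} ∩ {Cara, Eve, Kim, Pat, Quinn, Tess, Yan} = {Eve, Pat, Yan}
So ⟦coin that Yan touched behind Tess⟧ = {Eve, Pat, Yan}.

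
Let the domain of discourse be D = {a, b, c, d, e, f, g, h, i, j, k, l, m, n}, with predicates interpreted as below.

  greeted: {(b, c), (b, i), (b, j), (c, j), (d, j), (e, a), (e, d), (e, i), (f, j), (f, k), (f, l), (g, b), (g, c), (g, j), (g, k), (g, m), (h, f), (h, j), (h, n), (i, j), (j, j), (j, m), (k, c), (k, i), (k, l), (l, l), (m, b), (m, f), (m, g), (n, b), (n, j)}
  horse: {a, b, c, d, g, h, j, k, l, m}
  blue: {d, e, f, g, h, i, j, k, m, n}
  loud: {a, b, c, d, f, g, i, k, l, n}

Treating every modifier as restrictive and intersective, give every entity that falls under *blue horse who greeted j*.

{d, g, h, j}

⟦who greeted j⟧ = {x : ⟨x, j⟩ ∈ ⟦greeted⟧} = {b, c, d, f, g, h, i, j, n}
⟦horse⟧ = {a, b, c, d, g, h, j, k, l, m}
… ∩ ⟦who greeted j⟧ = {a, b, c, d, g, h, j, k, l, m} ∩ {b, c, d, f, g, h, i, j, n} = {b, c, d, g, h, j}
… ∩ ⟦blue⟧ = {b, c, d, g, h, j} ∩ {d, e, f, g, h, i, j, k, m, n} = {d, g, h, j}
So ⟦blue horse who greeted j⟧ = {d, g, h, j}.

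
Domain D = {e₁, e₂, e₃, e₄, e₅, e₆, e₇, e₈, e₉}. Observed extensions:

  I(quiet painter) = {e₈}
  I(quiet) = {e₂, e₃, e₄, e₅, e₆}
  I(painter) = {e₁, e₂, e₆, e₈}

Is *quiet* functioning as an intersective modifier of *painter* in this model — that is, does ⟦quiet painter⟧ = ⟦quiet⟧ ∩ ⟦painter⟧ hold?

no

⟦quiet⟧ ∩ ⟦painter⟧ = {e₂, e₃, e₄, e₅, e₆} ∩ {e₁, e₂, e₆, e₈} = {e₂, e₆}
Observed ⟦quiet painter⟧ = {e₈}.
These differ, so the modifier is not intersective in this model.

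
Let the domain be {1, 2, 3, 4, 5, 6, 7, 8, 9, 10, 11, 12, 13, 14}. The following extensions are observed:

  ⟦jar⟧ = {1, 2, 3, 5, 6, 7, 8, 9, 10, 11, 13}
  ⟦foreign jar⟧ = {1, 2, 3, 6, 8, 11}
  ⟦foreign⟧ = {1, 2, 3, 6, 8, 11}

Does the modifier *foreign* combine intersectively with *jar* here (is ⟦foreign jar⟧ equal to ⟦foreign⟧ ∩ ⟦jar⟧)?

⟦foreign⟧ ∩ ⟦jar⟧ = {1, 2, 3, 6, 8, 11} ∩ {1, 2, 3, 5, 6, 7, 8, 9, 10, 11, 13} = {1, 2, 3, 6, 8, 11}
Observed ⟦foreign jar⟧ = {1, 2, 3, 6, 8, 11}.
These coincide, so the modifier is intersective here.

yes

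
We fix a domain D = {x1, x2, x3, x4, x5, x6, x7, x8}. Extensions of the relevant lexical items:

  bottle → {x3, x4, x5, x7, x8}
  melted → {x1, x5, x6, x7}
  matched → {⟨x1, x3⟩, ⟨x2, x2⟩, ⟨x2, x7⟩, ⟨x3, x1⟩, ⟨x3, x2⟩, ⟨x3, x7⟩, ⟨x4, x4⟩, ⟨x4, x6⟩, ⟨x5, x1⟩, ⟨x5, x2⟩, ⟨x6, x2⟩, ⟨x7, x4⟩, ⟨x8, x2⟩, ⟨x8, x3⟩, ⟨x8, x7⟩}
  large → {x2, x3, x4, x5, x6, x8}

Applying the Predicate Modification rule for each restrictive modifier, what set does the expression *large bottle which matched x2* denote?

⟦which matched x2⟧ = {x : ⟨x, x2⟩ ∈ ⟦matched⟧} = {x2, x3, x5, x6, x8}
⟦bottle⟧ = {x3, x4, x5, x7, x8}
… ∩ ⟦which matched x2⟧ = {x3, x4, x5, x7, x8} ∩ {x2, x3, x5, x6, x8} = {x3, x5, x8}
… ∩ ⟦large⟧ = {x3, x5, x8} ∩ {x2, x3, x4, x5, x6, x8} = {x3, x5, x8}
So ⟦large bottle which matched x2⟧ = {x3, x5, x8}.

{x3, x5, x8}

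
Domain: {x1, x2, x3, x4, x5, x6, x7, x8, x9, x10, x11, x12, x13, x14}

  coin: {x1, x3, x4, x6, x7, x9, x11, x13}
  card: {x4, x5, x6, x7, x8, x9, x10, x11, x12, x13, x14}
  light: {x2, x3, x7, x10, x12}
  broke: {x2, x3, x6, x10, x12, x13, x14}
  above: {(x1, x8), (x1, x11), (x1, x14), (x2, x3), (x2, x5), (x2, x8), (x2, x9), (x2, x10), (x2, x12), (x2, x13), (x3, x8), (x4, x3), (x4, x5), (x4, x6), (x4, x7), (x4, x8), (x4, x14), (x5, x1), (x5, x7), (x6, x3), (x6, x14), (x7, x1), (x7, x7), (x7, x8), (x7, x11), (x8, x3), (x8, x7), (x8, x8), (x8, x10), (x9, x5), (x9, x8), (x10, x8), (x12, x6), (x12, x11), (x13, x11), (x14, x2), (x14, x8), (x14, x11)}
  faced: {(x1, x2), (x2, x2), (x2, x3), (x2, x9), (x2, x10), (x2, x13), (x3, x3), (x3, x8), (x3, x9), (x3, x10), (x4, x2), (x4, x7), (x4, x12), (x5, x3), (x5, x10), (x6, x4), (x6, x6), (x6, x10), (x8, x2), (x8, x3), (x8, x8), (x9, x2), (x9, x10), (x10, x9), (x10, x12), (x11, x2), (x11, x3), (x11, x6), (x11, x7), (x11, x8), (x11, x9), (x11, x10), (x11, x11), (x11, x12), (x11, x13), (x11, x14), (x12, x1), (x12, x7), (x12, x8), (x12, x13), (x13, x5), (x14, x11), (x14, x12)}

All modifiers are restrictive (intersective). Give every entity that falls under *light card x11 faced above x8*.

⟦x11 faced⟧ = {x : ⟨x11, x⟩ ∈ ⟦faced⟧} = {x2, x3, x6, x7, x8, x9, x10, x11, x12, x13, x14}
⟦above x8⟧ = {x : ⟨x, x8⟩ ∈ ⟦above⟧} = {x1, x2, x3, x4, x7, x8, x9, x10, x14}
⟦card⟧ = {x4, x5, x6, x7, x8, x9, x10, x11, x12, x13, x14}
… ∩ ⟦x11 faced⟧ = {x4, x5, x6, x7, x8, x9, x10, x11, x12, x13, x14} ∩ {x2, x3, x6, x7, x8, x9, x10, x11, x12, x13, x14} = {x6, x7, x8, x9, x10, x11, x12, x13, x14}
… ∩ ⟦above x8⟧ = {x6, x7, x8, x9, x10, x11, x12, x13, x14} ∩ {x1, x2, x3, x4, x7, x8, x9, x10, x14} = {x7, x8, x9, x10, x14}
… ∩ ⟦light⟧ = {x7, x8, x9, x10, x14} ∩ {x2, x3, x7, x10, x12} = {x7, x10}
So ⟦light card x11 faced above x8⟧ = {x7, x10}.

{x7, x10}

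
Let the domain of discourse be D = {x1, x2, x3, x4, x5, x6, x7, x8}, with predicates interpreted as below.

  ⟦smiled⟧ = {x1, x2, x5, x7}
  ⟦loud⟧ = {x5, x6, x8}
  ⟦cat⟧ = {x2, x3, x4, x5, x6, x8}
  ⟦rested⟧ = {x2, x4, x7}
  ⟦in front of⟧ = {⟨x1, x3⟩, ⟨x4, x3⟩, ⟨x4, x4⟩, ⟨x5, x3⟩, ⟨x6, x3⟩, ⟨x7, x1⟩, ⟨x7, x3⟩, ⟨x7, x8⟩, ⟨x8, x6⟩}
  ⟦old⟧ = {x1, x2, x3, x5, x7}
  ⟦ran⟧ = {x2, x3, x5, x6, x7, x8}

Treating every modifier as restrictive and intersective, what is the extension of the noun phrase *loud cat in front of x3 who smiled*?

{x5}

⟦in front of x3⟧ = {x : ⟨x, x3⟩ ∈ ⟦in front of⟧} = {x1, x4, x5, x6, x7}
⟦who smiled⟧ = ⟦smiled⟧ = {x1, x2, x5, x7}
⟦cat⟧ = {x2, x3, x4, x5, x6, x8}
… ∩ ⟦in front of x3⟧ = {x2, x3, x4, x5, x6, x8} ∩ {x1, x4, x5, x6, x7} = {x4, x5, x6}
… ∩ ⟦who smiled⟧ = {x4, x5, x6} ∩ {x1, x2, x5, x7} = {x5}
… ∩ ⟦loud⟧ = {x5} ∩ {x5, x6, x8} = {x5}
So ⟦loud cat in front of x3 who smiled⟧ = {x5}.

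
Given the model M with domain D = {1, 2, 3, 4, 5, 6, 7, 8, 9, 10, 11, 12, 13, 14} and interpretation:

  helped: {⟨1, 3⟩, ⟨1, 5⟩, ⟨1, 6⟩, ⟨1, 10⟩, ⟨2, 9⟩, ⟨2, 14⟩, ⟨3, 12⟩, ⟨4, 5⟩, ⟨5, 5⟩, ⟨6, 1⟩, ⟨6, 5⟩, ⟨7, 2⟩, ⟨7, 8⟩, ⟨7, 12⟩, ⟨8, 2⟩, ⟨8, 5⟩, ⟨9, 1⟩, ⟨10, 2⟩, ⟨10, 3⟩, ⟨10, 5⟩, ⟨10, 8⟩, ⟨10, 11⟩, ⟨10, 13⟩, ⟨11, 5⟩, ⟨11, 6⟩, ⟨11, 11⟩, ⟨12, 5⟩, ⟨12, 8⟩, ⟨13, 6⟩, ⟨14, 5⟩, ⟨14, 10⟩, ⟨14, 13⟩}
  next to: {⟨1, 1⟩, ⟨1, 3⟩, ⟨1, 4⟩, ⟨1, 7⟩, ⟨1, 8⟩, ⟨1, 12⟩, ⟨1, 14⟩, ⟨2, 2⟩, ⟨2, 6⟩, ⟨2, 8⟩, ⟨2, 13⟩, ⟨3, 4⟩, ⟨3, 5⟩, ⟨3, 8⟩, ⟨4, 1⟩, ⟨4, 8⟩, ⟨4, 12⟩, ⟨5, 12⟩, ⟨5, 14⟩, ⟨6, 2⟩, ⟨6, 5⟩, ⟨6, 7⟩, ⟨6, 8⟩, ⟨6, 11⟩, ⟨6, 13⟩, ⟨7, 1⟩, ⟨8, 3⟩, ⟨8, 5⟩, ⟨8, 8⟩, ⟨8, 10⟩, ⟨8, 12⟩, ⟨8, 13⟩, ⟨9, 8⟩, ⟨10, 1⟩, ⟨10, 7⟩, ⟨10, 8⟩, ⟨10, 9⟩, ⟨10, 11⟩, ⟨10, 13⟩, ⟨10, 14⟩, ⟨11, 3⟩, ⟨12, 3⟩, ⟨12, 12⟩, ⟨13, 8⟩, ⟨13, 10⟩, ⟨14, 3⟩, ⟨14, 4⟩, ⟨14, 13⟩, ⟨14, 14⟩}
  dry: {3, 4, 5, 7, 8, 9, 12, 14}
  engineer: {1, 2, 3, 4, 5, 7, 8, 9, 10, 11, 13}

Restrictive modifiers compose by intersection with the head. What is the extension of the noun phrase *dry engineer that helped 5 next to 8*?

{4, 8}

⟦that helped 5⟧ = {x : ⟨x, 5⟩ ∈ ⟦helped⟧} = {1, 4, 5, 6, 8, 10, 11, 12, 14}
⟦next to 8⟧ = {x : ⟨x, 8⟩ ∈ ⟦next to⟧} = {1, 2, 3, 4, 6, 8, 9, 10, 13}
⟦engineer⟧ = {1, 2, 3, 4, 5, 7, 8, 9, 10, 11, 13}
… ∩ ⟦that helped 5⟧ = {1, 2, 3, 4, 5, 7, 8, 9, 10, 11, 13} ∩ {1, 4, 5, 6, 8, 10, 11, 12, 14} = {1, 4, 5, 8, 10, 11}
… ∩ ⟦next to 8⟧ = {1, 4, 5, 8, 10, 11} ∩ {1, 2, 3, 4, 6, 8, 9, 10, 13} = {1, 4, 8, 10}
… ∩ ⟦dry⟧ = {1, 4, 8, 10} ∩ {3, 4, 5, 7, 8, 9, 12, 14} = {4, 8}
So ⟦dry engineer that helped 5 next to 8⟧ = {4, 8}.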